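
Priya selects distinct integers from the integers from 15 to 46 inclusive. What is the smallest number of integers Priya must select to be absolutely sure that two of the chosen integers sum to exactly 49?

Group the elements by complementary pair {x, 49−x}: {15,34}, {16,33}, {17,32}, …, giving 10 two-element pairs and 12 integers whose partner 49−x falls outside [15,46].
Pigeonhole: treating each of those 22 groups as a pigeonhole, one can pick one integer per group — 22 integers — with no two summing to 49.
The 23rd integer lands in an occupied pair, forcing a sum of 49.

23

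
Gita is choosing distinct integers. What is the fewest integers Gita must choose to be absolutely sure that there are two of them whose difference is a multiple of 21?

22

Integers whose pairwise differences are multiples of 21 are exactly those sharing a remainder mod 21. The 21 residue classes mod 21 are the pigeonholes.
With 21 integers one could put 1 in each residue class and have no class reach 2.
The 22nd integer pushes some class to 2, so 21·1 + 1 = 22.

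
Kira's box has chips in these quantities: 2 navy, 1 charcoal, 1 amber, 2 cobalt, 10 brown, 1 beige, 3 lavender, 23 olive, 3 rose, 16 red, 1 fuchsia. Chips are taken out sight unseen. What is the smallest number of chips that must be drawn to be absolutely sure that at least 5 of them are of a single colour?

27

The 11 colours are the holes; the chips drawn are the pigeons.
To avoid 5 of any one colour, the worst case takes at most 4 of each colour, or every chip of a colour that has fewer than 4.
That gives 2 + 1 + 1 + 2 + 4 + 1 + 3 + 4 + 3 + 4 + 1 = 26 chips with no colour reaching 5.
The next chip forces some colour to 5, so 26 + 1 = 27.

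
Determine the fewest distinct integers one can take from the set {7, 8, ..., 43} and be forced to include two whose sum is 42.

24

A set avoiding the sum 42 can contain at most one of each pair {x, 42−x}, plus the 9 elements whose complement lies outside the range or equal to its own complement.
The integers 21, …, 43 (23 of them) are such a set: any two sum to at least 21+22 = 43 > 42.
Pigeonhole: any 24th integer completes one of the 14 pairs, so 24 choices force a sum of 42.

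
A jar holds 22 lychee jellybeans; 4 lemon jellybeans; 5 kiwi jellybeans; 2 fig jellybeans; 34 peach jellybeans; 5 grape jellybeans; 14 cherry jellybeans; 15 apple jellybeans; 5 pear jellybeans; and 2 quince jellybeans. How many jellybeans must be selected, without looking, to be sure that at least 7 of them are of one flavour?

48

The 10 flavours are the holes; the jellybeans drawn are the pigeons.
To avoid 7 of any one flavour, the worst case takes at most 6 of each flavour, or every jellybean of a flavour that has fewer than 6.
That gives 6 + 4 + 5 + 2 + 6 + 5 + 6 + 6 + 5 + 2 = 47 jellybeans with no flavour reaching 7.
The next jellybean forces some flavour to 7, so 47 + 1 = 48.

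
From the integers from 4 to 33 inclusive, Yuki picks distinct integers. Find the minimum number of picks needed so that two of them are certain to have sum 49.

Two chosen integers sum to 49 exactly when both halves of some pair {x, 49−x} with 16 ≤ x ≤ 49−x ≤ 33 are chosen — 9 such pairs.
The remaining 12 elements (those with no distinct partner in range) can never complete a 49-sum, so the worst case takes all of them and one from each pair: 12 + 9 = 21.
The 22nd integer has to be the second member of some pair, so 21 + 1 = 22.

22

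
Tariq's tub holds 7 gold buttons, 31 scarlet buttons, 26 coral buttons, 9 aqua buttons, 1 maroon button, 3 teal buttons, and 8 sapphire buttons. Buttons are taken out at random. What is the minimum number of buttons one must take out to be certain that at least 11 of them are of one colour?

By the pigeonhole principle, the 7 colours are the holes; the buttons drawn are the pigeons.
To avoid 11 of any one colour, the worst case takes at most 10 of each colour, or every button of a colour that has fewer than 10.
That gives 7 + 10 + 10 + 9 + 1 + 3 + 8 = 48 buttons with no colour reaching 11.
The next button forces some colour to 11, so 48 + 1 = 49.

49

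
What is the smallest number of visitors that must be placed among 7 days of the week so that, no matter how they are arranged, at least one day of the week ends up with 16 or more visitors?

With 105 visitors one could put exactly 15 in each of the 7 days of the week, and no day of the week would reach 16.
One more visitor must land in a day of the week that already has 15, giving it 16.
So 7 × 15 + 1 = 106 visitors are required.

106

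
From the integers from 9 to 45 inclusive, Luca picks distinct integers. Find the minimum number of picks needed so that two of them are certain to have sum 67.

Group the elements by complementary pair {x, 67−x}: {22,45}, {23,44}, {24,43}, …, giving 12 two-element pairs and 13 integers whose partner 67−x falls outside [9,45].
Treating each of those 25 groups as a pigeonhole, one can pick one integer per group — 25 integers — with no two summing to 67.
The 26th integer lands in an occupied pair, forcing a sum of 67.

26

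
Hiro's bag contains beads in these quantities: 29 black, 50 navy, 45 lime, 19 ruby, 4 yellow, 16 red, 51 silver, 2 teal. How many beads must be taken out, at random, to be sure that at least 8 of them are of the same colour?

Pigeonhole: put each drawn bead into a box by colour. The largest draw with every box below 8 takes min(count, 7) from each colour; colours with fewer than 7 contribute all they have.
Σ min(cᵢ, 7) = 7 + 7 + 7 + 7 + 4 + 7 + 7 + 2 = 48.
Draw number 48 + 1 = 49 must push one box to 8.

49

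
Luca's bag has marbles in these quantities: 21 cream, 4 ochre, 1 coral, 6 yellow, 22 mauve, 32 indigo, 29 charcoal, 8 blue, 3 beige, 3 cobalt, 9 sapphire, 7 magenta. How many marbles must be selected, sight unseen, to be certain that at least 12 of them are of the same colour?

86

The 12 colours are the holes; the marbles drawn are the pigeons.
To avoid 12 of any one colour, the worst case takes at most 11 of each colour, or every marble of a colour that has fewer than 11.
That gives 11 + 4 + 1 + 6 + 11 + 11 + 11 + 8 + 3 + 3 + 9 + 7 = 85 marbles with no colour reaching 12.
The next marble forces some colour to 12, so 85 + 1 = 86.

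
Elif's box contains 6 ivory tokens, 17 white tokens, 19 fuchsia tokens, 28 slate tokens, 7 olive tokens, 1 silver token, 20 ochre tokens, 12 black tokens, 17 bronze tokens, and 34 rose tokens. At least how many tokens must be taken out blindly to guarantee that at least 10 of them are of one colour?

78

By pigeonhole, put each drawn token into a box by colour. The largest draw with every box below 10 takes min(count, 9) from each colour; colours with fewer than 9 contribute all they have.
Σ min(cᵢ, 9) = 6 + 9 + 9 + 9 + 7 + 1 + 9 + 9 + 9 + 9 = 77.
Draw number 77 + 1 = 78 must push one box to 10.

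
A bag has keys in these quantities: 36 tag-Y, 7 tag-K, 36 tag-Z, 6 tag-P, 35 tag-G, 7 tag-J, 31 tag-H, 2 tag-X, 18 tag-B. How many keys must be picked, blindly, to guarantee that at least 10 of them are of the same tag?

An adversary could hand out at most 9 keys per tag (4 tags run out sooner): 9 + 7 + 9 + 6 + 9 + 7 + 9 + 2 + 9 = 67 keys and still no tag has 10.
By the pigeonhole principle, one more key lands in a tag already at 9, so 68 draws are enough and 67 are not.

68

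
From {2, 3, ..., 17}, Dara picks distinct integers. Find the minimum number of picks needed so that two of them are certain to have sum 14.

Two chosen integers sum to 14 exactly when both halves of some pair {x, 14−x} with 2 ≤ x ≤ 14−x ≤ 12 are chosen — 5 such pairs.
The remaining 6 elements (those with no distinct partner in range) can never complete a 14-sum, so the worst case takes all of them and one from each pair: 6 + 5 = 11.
The 12th integer has to be the second member of some pair, so 11 + 1 = 12.

12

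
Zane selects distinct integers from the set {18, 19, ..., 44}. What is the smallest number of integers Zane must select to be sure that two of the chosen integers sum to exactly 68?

Group the elements by complementary pair {x, 68−x}: {24,44}, {25,43}, {26,42}, …, giving 10 two-element pairs, the single value 34 (it cannot pair with itself since the integers are distinct), and 6 integers whose partner 68−x falls outside [18,44].
Treating each of those 17 groups as a pigeonhole, one can pick one integer per group — 17 integers — with no two summing to 68.
The 18th integer lands in an occupied pair, forcing a sum of 68.

18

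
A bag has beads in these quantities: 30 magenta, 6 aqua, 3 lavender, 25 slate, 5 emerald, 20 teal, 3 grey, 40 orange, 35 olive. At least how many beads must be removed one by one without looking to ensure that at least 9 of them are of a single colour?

By pigeonhole, the 9 colours are the holes; the beads drawn are the pigeons.
To avoid 9 of any one colour, the worst case takes at most 8 of each colour, or every bead of a colour that has fewer than 8.
That gives 8 + 6 + 3 + 8 + 5 + 8 + 3 + 8 + 8 = 57 beads with no colour reaching 9.
The next bead forces some colour to 9, so 57 + 1 = 58.

58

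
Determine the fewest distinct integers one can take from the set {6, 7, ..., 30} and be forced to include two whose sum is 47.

A set avoiding the sum 47 can contain at most one of each pair {x, 47−x}, plus the 11 elements whose complement lies outside the range.
The integers 6, …, 23 (18 of them) are such a set: any two sum to at least 6+7 = 13 and at most 22+23 = 45 < 47.
Any 19th integer completes one of the 7 pairs, so 19 choices force a sum of 47.

19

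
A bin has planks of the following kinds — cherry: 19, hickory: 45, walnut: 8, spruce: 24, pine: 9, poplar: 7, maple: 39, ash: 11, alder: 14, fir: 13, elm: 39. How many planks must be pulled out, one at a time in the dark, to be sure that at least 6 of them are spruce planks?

210

In the worst case for collecting spruce planks, every non-spruce plank comes out first.
There are 19 + 45 + 8 + 9 + 7 + 39 + 11 + 14 + 13 + 39 = 204 non-spruce planks altogether.
After those, each further plank must be spruce, so 204 + 6 = 210 draws guarantee 6 spruce planks.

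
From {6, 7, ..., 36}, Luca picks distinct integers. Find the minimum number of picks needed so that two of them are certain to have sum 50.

21

A set avoiding the sum 50 can contain at most one of each pair {x, 50−x}, plus the 9 elements whose complement lies outside the range or equal to its own complement.
The integers 6, …, 25 (20 of them) are such a set: any two sum to at least 6+7 = 13 and at most 24+25 = 49 < 50.
Any 21st integer completes one of the 11 pairs, so 21 choices force a sum of 50.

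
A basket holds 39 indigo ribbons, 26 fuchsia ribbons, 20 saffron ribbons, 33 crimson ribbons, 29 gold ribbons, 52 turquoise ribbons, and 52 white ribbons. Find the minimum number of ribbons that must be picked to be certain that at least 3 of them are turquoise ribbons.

202

In the worst case for collecting turquoise ribbons, every non-turquoise ribbon comes out first.
There are 39 + 26 + 20 + 33 + 29 + 52 = 199 non-turquoise ribbons altogether.
After those, each further ribbon must be turquoise, so 199 + 3 = 202 draws guarantee 3 turquoise ribbons.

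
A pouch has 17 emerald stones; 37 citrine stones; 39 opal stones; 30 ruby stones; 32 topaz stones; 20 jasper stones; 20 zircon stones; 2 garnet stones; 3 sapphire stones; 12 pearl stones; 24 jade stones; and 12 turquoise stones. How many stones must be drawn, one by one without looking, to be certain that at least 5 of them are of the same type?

46

By the pigeonhole principle, put each drawn stone into a box by type. The largest draw with every box below 5 takes min(count, 4) from each type; types with fewer than 4 contribute all they have.
Σ min(cᵢ, 4) = 4 + 4 + 4 + 4 + 4 + 4 + 4 + 2 + 3 + 4 + 4 + 4 = 45.
Draw number 45 + 1 = 46 must push one box to 5.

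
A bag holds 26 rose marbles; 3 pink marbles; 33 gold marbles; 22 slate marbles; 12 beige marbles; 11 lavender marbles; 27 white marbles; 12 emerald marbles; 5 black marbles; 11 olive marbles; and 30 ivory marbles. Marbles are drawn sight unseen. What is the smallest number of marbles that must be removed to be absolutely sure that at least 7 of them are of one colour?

An adversary could hand out at most 6 marbles per colour (pink, black run out sooner): 6 + 3 + 6 + 6 + 6 + 6 + 6 + 6 + 5 + 6 + 6 = 62 marbles and still no colour has 7.
By pigeonhole, one more marble lands in a colour already at 6, so 63 draws are enough and 62 are not.

63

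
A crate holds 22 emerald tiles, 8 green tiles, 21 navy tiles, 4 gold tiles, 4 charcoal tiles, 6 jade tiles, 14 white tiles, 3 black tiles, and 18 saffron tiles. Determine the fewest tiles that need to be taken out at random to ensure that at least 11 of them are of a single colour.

By pigeonhole, the 9 colours are the holes; the tiles drawn are the pigeons.
To avoid 11 of any one colour, the worst case takes at most 10 of each colour, or every tile of a colour that has fewer than 10.
That gives 10 + 8 + 10 + 4 + 4 + 6 + 10 + 3 + 10 = 65 tiles with no colour reaching 11.
The next tile forces some colour to 11, so 65 + 1 = 66.

66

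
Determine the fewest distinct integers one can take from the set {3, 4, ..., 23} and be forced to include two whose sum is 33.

Group the elements by complementary pair {x, 33−x}: {10,23}, {11,22}, {12,21}, …, giving 7 two-element pairs and 7 integers whose partner 33−x falls outside [3,23].
By the pigeonhole principle, treating each of those 14 groups as a pigeonhole, one can pick one integer per group — 14 integers — with no two summing to 33.
The 15th integer lands in an occupied pair, forcing a sum of 33.

15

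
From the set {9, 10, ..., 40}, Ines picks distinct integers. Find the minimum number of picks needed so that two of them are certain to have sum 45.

19

Two chosen integers sum to 45 exactly when both halves of some pair {x, 45−x} with 9 ≤ x ≤ 45−x ≤ 36 are chosen — 14 such pairs.
The remaining 4 elements (those with no distinct partner in range) can never complete a 45-sum, so the worst case takes all of them and one from each pair: 4 + 14 = 18.
The 19th integer has to be the second member of some pair, so 18 + 1 = 19.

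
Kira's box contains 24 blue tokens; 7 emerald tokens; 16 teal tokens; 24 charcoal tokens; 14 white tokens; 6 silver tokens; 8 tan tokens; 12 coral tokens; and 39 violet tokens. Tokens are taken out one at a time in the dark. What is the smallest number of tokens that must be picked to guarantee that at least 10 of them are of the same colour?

76

An adversary could hand out at most 9 tokens per colour (emerald, silver, tan run out sooner): 9 + 7 + 9 + 9 + 9 + 6 + 8 + 9 + 9 = 75 tokens and still no colour has 10.
Pigeonhole: one more token lands in a colour already at 9, so 76 draws are enough and 75 are not.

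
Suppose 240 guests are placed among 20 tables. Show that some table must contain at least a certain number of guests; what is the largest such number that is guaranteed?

By pigeonhole, the 20 tables are the holes and the 240 guests are the pigeons.
If every table held at most 11 guests, the total would be at most 20 × 11 = 220, which is less than 240.
So some table holds at least ⌈240/20⌉ = 12 guests.

12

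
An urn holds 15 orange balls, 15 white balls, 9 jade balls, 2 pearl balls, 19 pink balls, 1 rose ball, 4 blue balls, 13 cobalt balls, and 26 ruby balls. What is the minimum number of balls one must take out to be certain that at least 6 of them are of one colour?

38

An adversary could hand out at most 5 balls per colour (pearl, rose, blue run out sooner): 5 + 5 + 5 + 2 + 5 + 1 + 4 + 5 + 5 = 37 balls and still no colour has 6.
By the pigeonhole principle, one more ball lands in a colour already at 5, so 38 draws are enough and 37 are not.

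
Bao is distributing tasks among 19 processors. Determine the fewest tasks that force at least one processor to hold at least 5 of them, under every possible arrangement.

77

With 76 tasks one could put exactly 4 in each of the 19 processors, and no processor would reach 5.
By the pigeonhole principle, one more task must land in a processor that already has 4, giving it 5.
So 19 × 4 + 1 = 77 tasks are required.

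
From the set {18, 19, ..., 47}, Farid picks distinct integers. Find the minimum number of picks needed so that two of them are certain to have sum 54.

22

A set avoiding the sum 54 can contain at most one of each pair {x, 54−x}, plus the 12 elements whose complement lies outside the range or equal to its own complement.
The integers 27, …, 47 (21 of them) are such a set: any two sum to at least 27+28 = 55 > 54.
By pigeonhole, any 22nd integer completes one of the 9 pairs, so 22 choices force a sum of 54.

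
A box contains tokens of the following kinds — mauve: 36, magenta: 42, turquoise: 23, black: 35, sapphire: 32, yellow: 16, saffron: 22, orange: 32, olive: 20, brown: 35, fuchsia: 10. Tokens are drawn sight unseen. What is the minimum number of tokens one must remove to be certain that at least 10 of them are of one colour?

100

An adversary could hand out at most 9 tokens per colour: 9 + 9 + 9 + 9 + 9 + 9 + 9 + 9 + 9 + 9 + 9 = 99 tokens and still no colour has 10.
One more token lands in a colour already at 9, so 100 draws are enough and 99 are not.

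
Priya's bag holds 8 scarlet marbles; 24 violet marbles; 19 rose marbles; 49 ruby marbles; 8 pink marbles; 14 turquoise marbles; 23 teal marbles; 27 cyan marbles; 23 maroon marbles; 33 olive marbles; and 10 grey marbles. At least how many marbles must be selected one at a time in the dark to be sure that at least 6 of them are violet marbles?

In the worst case for collecting violet marbles, every non-violet marble comes out first.
There are 8 + 19 + 49 + 8 + 14 + 23 + 27 + 23 + 33 + 10 = 214 non-violet marbles altogether.
After those, each further marble must be violet, so 214 + 6 = 220 draws guarantee 6 violet marbles.

220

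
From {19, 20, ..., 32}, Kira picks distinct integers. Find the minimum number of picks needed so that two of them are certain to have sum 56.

A set avoiding the sum 56 can contain at most one of each pair {x, 56−x}, plus the 6 elements whose complement lies outside the range or equal to its own complement.
The integers 19, …, 28 (10 of them) are such a set: any two sum to at least 19+20 = 39 and at most 27+28 = 55 < 56.
Pigeonhole: any 11th integer completes one of the 4 pairs, so 11 choices force a sum of 56.

11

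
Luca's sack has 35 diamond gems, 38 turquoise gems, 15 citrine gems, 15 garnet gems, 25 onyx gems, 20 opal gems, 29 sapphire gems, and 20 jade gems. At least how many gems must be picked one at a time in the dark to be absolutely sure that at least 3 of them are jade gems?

180

In the worst case for collecting jade gems, every non-jade gem comes out first.
There are 35 + 38 + 15 + 15 + 25 + 20 + 29 = 177 non-jade gems altogether.
After those, each further gem must be jade, so 177 + 3 = 180 draws guarantee 3 jade gems.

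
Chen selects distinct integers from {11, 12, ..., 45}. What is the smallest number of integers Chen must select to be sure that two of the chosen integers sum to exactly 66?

Two chosen integers sum to 66 exactly when both halves of some pair {x, 66−x} with 21 ≤ x ≤ 66−x ≤ 45 are chosen — 12 such pairs.
The remaining 11 elements (those with no distinct partner in range) can never complete a 66-sum, so the worst case takes all of them and one from each pair: 11 + 12 = 23.
The 24th integer has to be the second member of some pair, so 23 + 1 = 24.

24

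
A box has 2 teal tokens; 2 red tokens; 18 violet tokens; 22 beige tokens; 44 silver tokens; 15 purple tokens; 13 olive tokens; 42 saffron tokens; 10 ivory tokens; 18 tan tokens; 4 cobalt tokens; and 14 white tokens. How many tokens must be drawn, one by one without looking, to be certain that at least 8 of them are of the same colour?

The 12 colours are the holes; the tokens drawn are the pigeons.
To avoid 8 of any one colour, the worst case takes at most 7 of each colour, or every token of a colour that has fewer than 7.
That gives 2 + 2 + 7 + 7 + 7 + 7 + 7 + 7 + 7 + 7 + 4 + 7 = 71 tokens with no colour reaching 8.
The next token forces some colour to 8, so 71 + 1 = 72.

72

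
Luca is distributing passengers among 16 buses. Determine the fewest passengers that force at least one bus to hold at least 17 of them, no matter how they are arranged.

257

With 256 passengers one could put exactly 16 in each of the 16 buses, and no bus would reach 17.
Pigeonhole: one more passenger must land in a bus that already has 16, giving it 17.
So 16 × 16 + 1 = 257 passengers are required.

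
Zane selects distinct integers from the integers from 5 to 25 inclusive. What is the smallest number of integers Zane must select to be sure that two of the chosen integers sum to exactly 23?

Group the elements by complementary pair {x, 23−x}: {5,18}, {6,17}, {7,16}, …, giving 7 two-element pairs and 7 integers whose partner 23−x falls outside [5,25].
Treating each of those 14 groups as a pigeonhole, one can pick one integer per group — 14 integers — with no two summing to 23.
The 15th integer lands in an occupied pair, forcing a sum of 23.

15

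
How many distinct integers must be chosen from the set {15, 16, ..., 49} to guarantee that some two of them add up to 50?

26

A set avoiding the sum 50 can contain at most one of each pair {x, 50−x}, plus the 15 elements whose complement lies outside the range or equal to its own complement.
The integers 25, …, 49 (25 of them) are such a set: any two sum to at least 25+26 = 51 > 50.
By the pigeonhole principle, any 26th integer completes one of the 10 pairs, so 26 choices force a sum of 50.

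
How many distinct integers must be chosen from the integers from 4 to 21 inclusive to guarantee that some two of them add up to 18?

14

A set avoiding the sum 18 can contain at most one of each pair {x, 18−x}, plus the 8 elements whose complement lies outside the range or equal to its own complement.
The integers 9, …, 21 (13 of them) are such a set: any two sum to at least 9+10 = 19 > 18.
Any 14th integer completes one of the 5 pairs, so 14 choices force a sum of 18.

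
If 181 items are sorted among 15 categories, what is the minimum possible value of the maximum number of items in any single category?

Pigeonhole: the 15 categories are the holes and the 181 items are the pigeons.
If every category held at most 12 items, the total would be at most 15 × 12 = 180, which is less than 181.
So some category holds at least ⌈181/15⌉ = 13 items.

13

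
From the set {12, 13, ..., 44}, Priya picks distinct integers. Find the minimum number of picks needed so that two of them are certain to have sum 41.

25

A set avoiding the sum 41 can contain at most one of each pair {x, 41−x}, plus the 15 elements whose complement lies outside the range.
The integers 21, …, 44 (24 of them) are such a set: any two sum to at least 21+22 = 43 > 41.
Any 25th integer completes one of the 9 pairs, so 25 choices force a sum of 41.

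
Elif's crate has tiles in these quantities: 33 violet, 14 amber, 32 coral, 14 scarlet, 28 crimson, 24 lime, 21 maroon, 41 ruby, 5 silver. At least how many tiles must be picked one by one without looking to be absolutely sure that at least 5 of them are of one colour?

Put each drawn tile into a box by colour. The largest draw with every box below 5 takes min(count, 4) from each colour.
Σ min(cᵢ, 4) = 4 + 4 + 4 + 4 + 4 + 4 + 4 + 4 + 4 = 36.
Draw number 36 + 1 = 37 must push one box to 5.

37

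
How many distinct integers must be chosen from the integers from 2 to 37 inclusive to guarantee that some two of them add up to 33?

22

A set avoiding the sum 33 can contain at most one of each pair {x, 33−x}, plus the 6 elements whose complement lies outside the range.
The integers 17, …, 37 (21 of them) are such a set: any two sum to at least 17+18 = 35 > 33.
By the pigeonhole principle, any 22nd integer completes one of the 15 pairs, so 22 choices force a sum of 33.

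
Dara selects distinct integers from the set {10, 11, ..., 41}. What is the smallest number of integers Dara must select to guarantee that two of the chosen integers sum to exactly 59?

21

A set avoiding the sum 59 can contain at most one of each pair {x, 59−x}, plus the 8 elements whose complement lies outside the range.
The integers 10, …, 29 (20 of them) are such a set: any two sum to at least 10+11 = 21 and at most 28+29 = 57 < 59.
By the pigeonhole principle, any 21st integer completes one of the 12 pairs, so 21 choices force a sum of 59.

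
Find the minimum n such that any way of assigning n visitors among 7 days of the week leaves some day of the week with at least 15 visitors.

With 98 visitors one could put exactly 14 in each of the 7 days of the week, and no day of the week would reach 15.
One more visitor must land in a day of the week that already has 14, giving it 15.
So 7 × 14 + 1 = 99 visitors are required.

99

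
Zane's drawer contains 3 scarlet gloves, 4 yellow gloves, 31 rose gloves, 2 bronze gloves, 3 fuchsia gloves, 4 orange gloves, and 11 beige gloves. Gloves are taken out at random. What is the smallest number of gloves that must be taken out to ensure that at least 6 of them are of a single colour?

27

An adversary could hand out at most 5 gloves per colour (5 colours run out sooner): 3 + 4 + 5 + 2 + 3 + 4 + 5 = 26 gloves and still no colour has 6.
One more glove lands in a colour already at 5, so 27 draws are enough and 26 are not.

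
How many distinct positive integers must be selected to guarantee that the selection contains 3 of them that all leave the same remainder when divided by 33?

67

By pigeonhole, the 33 residue classes mod 33 are the pigeonholes.
With 66 integers one could put 2 in each residue class and have no class reach 3.
The 67th integer pushes some class to 3, so 33·2 + 1 = 67.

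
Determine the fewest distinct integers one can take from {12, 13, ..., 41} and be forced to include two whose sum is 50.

Group the elements by complementary pair {x, 50−x}: {12,38}, {13,37}, {14,36}, …, giving 13 two-element pairs, the single value 25 (it cannot pair with itself since the integers are distinct), and 3 integers whose partner 50−x falls outside [12,41].
Pigeonhole: treating each of those 17 groups as a pigeonhole, one can pick one integer per group — 17 integers — with no two summing to 50.
The 18th integer lands in an occupied pair, forcing a sum of 50.

18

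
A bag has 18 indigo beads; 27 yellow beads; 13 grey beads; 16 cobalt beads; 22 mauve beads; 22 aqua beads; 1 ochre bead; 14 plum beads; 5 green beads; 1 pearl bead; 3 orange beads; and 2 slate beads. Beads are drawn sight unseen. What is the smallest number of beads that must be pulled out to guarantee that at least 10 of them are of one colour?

An adversary could hand out at most 9 beads per colour (5 colours run out sooner): 9 + 9 + 9 + 9 + 9 + 9 + 1 + 9 + 5 + 1 + 3 + 2 = 75 beads and still no colour has 10.
By the pigeonhole principle, one more bead lands in a colour already at 9, so 76 draws are enough and 75 are not.

76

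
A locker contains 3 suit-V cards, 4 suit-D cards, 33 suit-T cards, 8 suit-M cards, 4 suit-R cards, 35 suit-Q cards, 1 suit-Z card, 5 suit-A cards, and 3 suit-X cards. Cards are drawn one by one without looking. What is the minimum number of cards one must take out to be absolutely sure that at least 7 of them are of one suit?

39

By the pigeonhole principle, the 9 suits are the holes; the cards drawn are the pigeons.
To avoid 7 of any one suit, the worst case takes at most 6 of each suit, or every card of a suit that has fewer than 6.
That gives 3 + 4 + 6 + 6 + 4 + 6 + 1 + 5 + 3 = 38 cards with no suit reaching 7.
The next card forces some suit to 7, so 38 + 1 = 39.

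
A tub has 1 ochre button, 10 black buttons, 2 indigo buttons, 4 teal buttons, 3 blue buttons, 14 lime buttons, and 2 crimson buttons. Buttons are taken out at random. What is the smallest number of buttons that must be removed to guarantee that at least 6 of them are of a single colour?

An adversary could hand out at most 5 buttons per colour (5 colours run out sooner): 1 + 5 + 2 + 4 + 3 + 5 + 2 = 22 buttons and still no colour has 6.
By pigeonhole, one more button lands in a colour already at 5, so 23 draws are enough and 22 are not.

23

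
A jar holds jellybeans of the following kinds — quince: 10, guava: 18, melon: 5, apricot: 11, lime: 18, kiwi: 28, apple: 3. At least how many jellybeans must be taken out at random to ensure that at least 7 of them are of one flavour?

39

By the pigeonhole principle, put each drawn jellybean into a box by flavour. The largest draw with every box below 7 takes min(count, 6) from each flavour; flavours with fewer than 6 contribute all they have.
Σ min(cᵢ, 6) = 6 + 6 + 5 + 6 + 6 + 6 + 3 = 38.
Draw number 38 + 1 = 39 must push one box to 7.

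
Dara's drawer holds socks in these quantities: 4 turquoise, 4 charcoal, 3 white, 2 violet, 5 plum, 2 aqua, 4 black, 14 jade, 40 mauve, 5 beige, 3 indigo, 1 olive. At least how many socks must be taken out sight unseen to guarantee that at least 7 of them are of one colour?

By the pigeonhole principle, put each drawn sock into a box by colour. The largest draw with every box below 7 takes min(count, 6) from each colour; colours with fewer than 6 contribute all they have.
Σ min(cᵢ, 6) = 4 + 4 + 3 + 2 + 5 + 2 + 4 + 6 + 6 + 5 + 3 + 1 = 45.
Draw number 45 + 1 = 46 must push one box to 7.

46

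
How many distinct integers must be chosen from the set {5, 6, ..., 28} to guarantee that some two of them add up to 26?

17

A set avoiding the sum 26 can contain at most one of each pair {x, 26−x}, plus the 8 elements whose complement lies outside the range or equal to its own complement.
The integers 13, …, 28 (16 of them) are such a set: any two sum to at least 13+14 = 27 > 26.
Any 17th integer completes one of the 8 pairs, so 17 choices force a sum of 26.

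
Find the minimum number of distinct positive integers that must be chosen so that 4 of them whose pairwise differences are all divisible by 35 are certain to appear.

106

Integers whose pairwise differences are multiples of 35 are exactly those sharing a remainder mod 35. By the pigeonhole principle, the 35 residue classes mod 35 are the pigeonholes.
With 105 integers one could put 3 in each residue class and have no class reach 4.
The 106th integer pushes some class to 4, so 35·3 + 1 = 106.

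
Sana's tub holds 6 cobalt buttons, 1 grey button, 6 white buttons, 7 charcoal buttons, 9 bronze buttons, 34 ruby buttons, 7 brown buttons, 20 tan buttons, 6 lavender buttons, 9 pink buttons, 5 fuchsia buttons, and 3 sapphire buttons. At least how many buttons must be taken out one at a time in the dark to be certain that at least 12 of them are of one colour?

82

An adversary could hand out at most 11 buttons per colour (10 colours run out sooner): 6 + 1 + 6 + 7 + 9 + 11 + 7 + 11 + 6 + 9 + 5 + 3 = 81 buttons and still no colour has 12.
One more button lands in a colour already at 11, so 82 draws are enough and 81 are not.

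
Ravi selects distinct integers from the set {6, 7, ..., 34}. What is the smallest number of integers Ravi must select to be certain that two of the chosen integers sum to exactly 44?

A set avoiding the sum 44 can contain at most one of each pair {x, 44−x}, plus the 5 elements whose complement lies outside the range or equal to its own complement.
The integers 6, …, 22 (17 of them) are such a set: any two sum to at least 6+7 = 13 and at most 21+22 = 43 < 44.
By the pigeonhole principle, any 18th integer completes one of the 12 pairs, so 18 choices force a sum of 44.

18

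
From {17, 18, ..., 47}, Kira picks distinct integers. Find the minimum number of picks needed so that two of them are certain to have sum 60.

A set avoiding the sum 60 can contain at most one of each pair {x, 60−x}, plus the 5 elements whose complement lies outside the range or equal to its own complement.
The integers 30, …, 47 (18 of them) are such a set: any two sum to at least 30+31 = 61 > 60.
Any 19th integer completes one of the 13 pairs, so 19 choices force a sum of 60.

19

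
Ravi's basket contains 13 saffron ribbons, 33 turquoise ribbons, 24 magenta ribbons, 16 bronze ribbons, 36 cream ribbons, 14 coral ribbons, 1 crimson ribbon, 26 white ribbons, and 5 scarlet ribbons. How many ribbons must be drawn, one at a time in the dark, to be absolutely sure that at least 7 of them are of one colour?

An adversary could hand out at most 6 ribbons per colour (crimson, scarlet run out sooner): 6 + 6 + 6 + 6 + 6 + 6 + 1 + 6 + 5 = 48 ribbons and still no colour has 7.
By the pigeonhole principle, one more ribbon lands in a colour already at 6, so 49 draws are enough and 48 are not.

49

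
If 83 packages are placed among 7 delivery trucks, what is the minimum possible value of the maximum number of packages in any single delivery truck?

By pigeonhole, the 7 delivery trucks are the holes and the 83 packages are the pigeons.
If every delivery truck held at most 11 packages, the total would be at most 7 × 11 = 77, which is less than 83.
So some delivery truck holds at least ⌈83/7⌉ = 12 packages.

12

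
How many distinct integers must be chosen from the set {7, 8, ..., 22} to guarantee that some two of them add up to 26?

11

Two chosen integers sum to 26 exactly when both halves of some pair {x, 26−x} with 7 ≤ x ≤ 26−x ≤ 19 are chosen — 6 such pairs.
The remaining 4 elements (those with no distinct partner in range) can never complete a 26-sum, so the worst case takes all of them and one from each pair: 4 + 6 = 10.
The 11th integer has to be the second member of some pair, so 10 + 1 = 11.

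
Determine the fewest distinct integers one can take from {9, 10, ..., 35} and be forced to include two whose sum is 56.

A set avoiding the sum 56 can contain at most one of each pair {x, 56−x}, plus the 13 elements whose complement lies outside the range or equal to its own complement.
The integers 9, …, 28 (20 of them) are such a set: any two sum to at least 9+10 = 19 and at most 27+28 = 55 < 56.
By the pigeonhole principle, any 21st integer completes one of the 7 pairs, so 21 choices force a sum of 56.

21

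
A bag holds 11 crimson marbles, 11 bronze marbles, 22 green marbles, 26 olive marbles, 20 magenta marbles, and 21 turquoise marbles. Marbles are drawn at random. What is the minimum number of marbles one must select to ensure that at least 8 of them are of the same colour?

By pigeonhole, the 6 colours are the holes; the marbles drawn are the pigeons.
To avoid 8 of any one colour, the worst case takes at most 7 of each colour.
That gives 7 + 7 + 7 + 7 + 7 + 7 = 42 marbles with no colour reaching 8.
The next marble forces some colour to 8, so 42 + 1 = 43.

43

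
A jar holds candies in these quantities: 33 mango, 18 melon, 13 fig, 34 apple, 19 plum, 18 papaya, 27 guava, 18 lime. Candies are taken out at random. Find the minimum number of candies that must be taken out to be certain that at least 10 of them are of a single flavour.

Put each drawn candy into a box by flavour. The largest draw with every box below 10 takes min(count, 9) from each flavour.
Σ min(cᵢ, 9) = 9 + 9 + 9 + 9 + 9 + 9 + 9 + 9 = 72.
Draw number 72 + 1 = 73 must push one box to 10.

73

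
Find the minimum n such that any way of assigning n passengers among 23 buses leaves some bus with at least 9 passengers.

With 184 passengers one could put exactly 8 in each of the 23 buses, and no bus would reach 9.
Pigeonhole: one more passenger must land in a bus that already has 8, giving it 9.
So 23 × 8 + 1 = 185 passengers are required.

185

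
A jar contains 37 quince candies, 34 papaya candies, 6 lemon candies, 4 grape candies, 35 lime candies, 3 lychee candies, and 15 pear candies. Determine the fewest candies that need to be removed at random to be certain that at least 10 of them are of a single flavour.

An adversary could hand out at most 9 candies per flavour (lemon, grape, lychee run out sooner): 9 + 9 + 6 + 4 + 9 + 3 + 9 = 49 candies and still no flavour has 10.
Pigeonhole: one more candy lands in a flavour already at 9, so 50 draws are enough and 49 are not.

50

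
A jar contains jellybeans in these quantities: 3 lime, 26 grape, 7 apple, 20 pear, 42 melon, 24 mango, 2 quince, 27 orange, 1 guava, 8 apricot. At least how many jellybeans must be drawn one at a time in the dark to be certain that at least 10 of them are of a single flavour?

67

By the pigeonhole principle, put each drawn jellybean into a box by flavour. The largest draw with every box below 10 takes min(count, 9) from each flavour; flavours with fewer than 9 contribute all they have.
Σ min(cᵢ, 9) = 3 + 9 + 7 + 9 + 9 + 9 + 2 + 9 + 1 + 8 = 66.
Draw number 66 + 1 = 67 must push one box to 10.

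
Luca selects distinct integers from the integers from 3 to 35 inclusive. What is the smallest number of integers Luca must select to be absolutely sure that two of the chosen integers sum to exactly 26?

24

Group the elements by complementary pair {x, 26−x}: {3,23}, {4,22}, {5,21}, …, giving 10 two-element pairs, the single value 13 (it cannot pair with itself since the integers are distinct), and 12 integers whose partner 26−x falls outside [3,35].
Treating each of those 23 groups as a pigeonhole, one can pick one integer per group — 23 integers — with no two summing to 26.
The 24th integer lands in an occupied pair, forcing a sum of 26.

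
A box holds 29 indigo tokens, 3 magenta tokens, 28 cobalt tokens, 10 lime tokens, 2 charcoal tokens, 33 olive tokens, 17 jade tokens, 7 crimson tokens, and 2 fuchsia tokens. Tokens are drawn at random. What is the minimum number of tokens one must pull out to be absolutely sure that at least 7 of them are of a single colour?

An adversary could hand out at most 6 tokens per colour (magenta, charcoal, fuchsia run out sooner): 6 + 3 + 6 + 6 + 2 + 6 + 6 + 6 + 2 = 43 tokens and still no colour has 7.
By pigeonhole, one more token lands in a colour already at 6, so 44 draws are enough and 43 are not.

44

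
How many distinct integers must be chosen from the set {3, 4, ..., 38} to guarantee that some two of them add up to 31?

Group the elements by complementary pair {x, 31−x}: {3,28}, {4,27}, {5,26}, …, giving 13 two-element pairs and 10 integers whose partner 31−x falls outside [3,38].
By pigeonhole, treating each of those 23 groups as a pigeonhole, one can pick one integer per group — 23 integers — with no two summing to 31.
The 24th integer lands in an occupied pair, forcing a sum of 31.

24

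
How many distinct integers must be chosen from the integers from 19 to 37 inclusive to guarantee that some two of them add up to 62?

14

Two chosen integers sum to 62 exactly when both halves of some pair {x, 62−x} with 25 ≤ x ≤ 62−x ≤ 37 are chosen — 6 such pairs.
The remaining 7 elements (those with no distinct partner in range) can never complete a 62-sum, so the worst case takes all of them and one from each pair: 7 + 6 = 13.
Pigeonhole: the 14th integer has to be the second member of some pair, so 13 + 1 = 14.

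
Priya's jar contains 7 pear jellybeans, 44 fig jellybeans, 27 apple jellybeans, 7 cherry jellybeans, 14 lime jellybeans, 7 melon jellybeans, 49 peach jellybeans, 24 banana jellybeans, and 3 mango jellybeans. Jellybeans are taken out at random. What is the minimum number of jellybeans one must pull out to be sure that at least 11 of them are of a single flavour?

75

Pigeonhole: the 9 flavours are the holes; the jellybeans drawn are the pigeons.
To avoid 11 of any one flavour, the worst case takes at most 10 of each flavour, or every jellybean of a flavour that has fewer than 10.
That gives 7 + 10 + 10 + 7 + 10 + 7 + 10 + 10 + 3 = 74 jellybeans with no flavour reaching 11.
The next jellybean forces some flavour to 11, so 74 + 1 = 75.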